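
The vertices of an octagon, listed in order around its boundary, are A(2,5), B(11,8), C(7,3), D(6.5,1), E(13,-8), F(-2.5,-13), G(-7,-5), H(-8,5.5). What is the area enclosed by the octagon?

Cross-terms: -39, -23, -12.5, -65, -189, -78.5, -78.5, -51  ⇒  Σ = -536.5
Area = |Σ|/2 = 268.25.

268.25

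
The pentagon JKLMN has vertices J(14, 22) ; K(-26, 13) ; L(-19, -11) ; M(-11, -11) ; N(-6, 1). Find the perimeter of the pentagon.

|JK| = √((-40)² + (-9)²) = √1681 = 41
|KL| = √((7)² + (-24)²) = √625 = 25
|LM| = √((8)² + (0)²) = √64 = 8
|MN| = √((5)² + (12)²) = √169 = 13
|NJ| = √((20)² + (21)²) = √841 = 29
Perimeter = 41 + 25 + 8 + 13 + 29 = 116.

116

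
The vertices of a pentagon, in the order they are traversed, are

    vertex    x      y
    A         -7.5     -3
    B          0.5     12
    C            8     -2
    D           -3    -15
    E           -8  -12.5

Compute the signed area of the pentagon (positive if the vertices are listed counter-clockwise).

Cross-terms: -88.5, -97, -126, -82.5, -69.75  ⇒  Σ = -463.75
Signed area = Σ/2 = -231.875 (negative ⇒ clockwise traversal).

-231.875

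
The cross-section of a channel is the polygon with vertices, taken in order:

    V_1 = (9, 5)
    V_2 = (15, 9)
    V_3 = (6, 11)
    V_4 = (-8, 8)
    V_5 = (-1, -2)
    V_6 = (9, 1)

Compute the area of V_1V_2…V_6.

Apply the shoelace formula: 2A = Σ (x_i·y_{i+1} − x_{i+1}·y_i), indices taken mod 6.
Σ = (6) + (111) + (136) + (24) + (17) + (36) = 330
Area = |Σ|/2 = 165.

165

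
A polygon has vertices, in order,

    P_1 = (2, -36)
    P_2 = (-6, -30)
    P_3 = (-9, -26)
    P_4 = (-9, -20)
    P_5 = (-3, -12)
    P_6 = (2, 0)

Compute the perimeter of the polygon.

80

|P_1P_2| = √((-8)² + (6)²) = √100 = 10
|P_2P_3| = √((-3)² + (4)²) = √25 = 5
|P_3P_4| = √((0)² + (6)²) = √36 = 6
|P_4P_5| = √((6)² + (8)²) = √100 = 10
|P_5P_6| = √((5)² + (12)²) = √169 = 13
|P_6P_1| = √((0)² + (-36)²) = √1296 = 36
Perimeter = 10 + 5 + 6 + 10 + 13 + 36 = 80.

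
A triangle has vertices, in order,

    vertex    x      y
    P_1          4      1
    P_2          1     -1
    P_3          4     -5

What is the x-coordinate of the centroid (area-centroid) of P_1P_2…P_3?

3

Apply the shoelace (surveyor's) formula. First the cross-terms c_i = x_i·y_{i+1} − x_{i+1}·y_i:
  -5, -1, 24  ⇒  2A = 18, A = 9.
Then Σ (x_i + x_{i+1})·c_i = 162, so x̄ = 162 / (6·9) = 3.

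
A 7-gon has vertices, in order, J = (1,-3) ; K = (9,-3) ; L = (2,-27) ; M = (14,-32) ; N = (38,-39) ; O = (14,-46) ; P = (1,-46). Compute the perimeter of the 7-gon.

152

|JK| = √((8)² + (0)²) = √64 = 8
|KL| = √((-7)² + (-24)²) = √625 = 25
|LM| = √((12)² + (-5)²) = √169 = 13
|MN| = √((24)² + (-7)²) = √625 = 25
|NO| = √((-24)² + (-7)²) = √625 = 25
|OP| = √((-13)² + (0)²) = √169 = 13
|PJ| = √((0)² + (43)²) = √1849 = 43
Perimeter = 8 + 25 + 13 + 25 + 25 + 13 + 43 = 152.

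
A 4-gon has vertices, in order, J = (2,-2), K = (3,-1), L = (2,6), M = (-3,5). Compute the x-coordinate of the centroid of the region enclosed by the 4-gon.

Apply the surveyor's formula. First the cross-terms c_i = x_i·y_{i+1} − x_{i+1}·y_i:
  4, 20, 28, -4  ⇒  2A = 48, A = 24.
Then Σ (x_i + x_{i+1})·c_i = 96, so x̄ = 96 / (6·24) = 2/3.

2/3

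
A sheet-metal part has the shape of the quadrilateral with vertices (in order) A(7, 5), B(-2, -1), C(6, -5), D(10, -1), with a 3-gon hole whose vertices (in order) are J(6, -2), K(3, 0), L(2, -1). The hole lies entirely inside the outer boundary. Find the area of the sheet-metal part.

Outer boundary:
Apply Gauss's area formula: 2A = Σ (x_i·y_{i+1} − x_{i+1}·y_i), indices taken mod 4.
Σ = (3) + (16) + (44) + (57) = 120
Area = |Σ|/2 = 60.
Hole:
Apply the shoelace (surveyor's) formula: 2A = Σ (x_i·y_{i+1} − x_{i+1}·y_i), indices taken mod 3.
Cross-terms: 6, -3, 2  ⇒  Σ = 5
Area = |Σ|/2 = 2.5.
Net area = 60 − 2.5 = 57.5.

57.5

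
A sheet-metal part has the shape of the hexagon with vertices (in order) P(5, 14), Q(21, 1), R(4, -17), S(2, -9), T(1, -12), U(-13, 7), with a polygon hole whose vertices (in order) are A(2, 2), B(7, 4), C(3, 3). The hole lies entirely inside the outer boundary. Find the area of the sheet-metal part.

515

Outer boundary:
Apply the surveyor's formula: 2A = Σ (x_i·y_{i+1} − x_{i+1}·y_i), indices taken mod 6.
Σ = (-289) + (-361) + (-2) + (-15) + (-149) + (-217) = -1033
Area = |Σ|/2 = 516.5.
Hole:
Apply the shoelace formula: 2A = Σ (x_i·y_{i+1} − x_{i+1}·y_i), indices taken mod 3.
Σ = (-6) + (9) + (0) = 3
Area = |Σ|/2 = 1.5.
Net area = 516.5 − 1.5 = 515.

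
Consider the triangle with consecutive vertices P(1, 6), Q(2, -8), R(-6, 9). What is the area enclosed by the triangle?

47.5

Σ = (-20) + (-30) + (-45) = -95
Area = |Σ|/2 = 47.5.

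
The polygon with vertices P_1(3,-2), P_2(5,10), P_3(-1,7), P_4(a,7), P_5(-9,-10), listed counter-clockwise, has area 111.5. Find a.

-2

Write out the shoelace sum; only the two edges meeting at P_4 involve a:
2·Area = [((-1)·7 − a·7) + (a·(-10) − (-9)·7)] + 133
       = -17·a + 189 = 223
⇒ a = -2.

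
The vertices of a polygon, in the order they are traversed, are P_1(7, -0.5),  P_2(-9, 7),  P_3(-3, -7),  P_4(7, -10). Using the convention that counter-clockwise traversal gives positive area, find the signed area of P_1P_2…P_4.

137

Cross-terms: 44.5, 84, 79, 66.5  ⇒  Σ = 274
Signed area = Σ/2 = 137 (positive ⇒ counter-clockwise traversal).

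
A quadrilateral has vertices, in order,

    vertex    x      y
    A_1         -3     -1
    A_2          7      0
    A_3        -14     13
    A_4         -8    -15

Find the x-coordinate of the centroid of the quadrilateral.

Apply the shoelace formula. First the cross-terms c_i = x_i·y_{i+1} − x_{i+1}·y_i:
  7, 91, 314, -37  ⇒  2A = 375, A = 187.5.
Then Σ (x_i + x_{i+1})·c_i = -7110, so x̄ = -7110 / (6·187.5) = -6.32.

-6.32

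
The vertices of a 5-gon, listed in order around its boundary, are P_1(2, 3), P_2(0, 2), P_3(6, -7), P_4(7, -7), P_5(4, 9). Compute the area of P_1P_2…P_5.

Apply the shoelace formula: 2A = Σ (x_i·y_{i+1} − x_{i+1}·y_i), indices taken mod 5.
Σ = (4) + (-12) + (7) + (91) + (-6) = 84
Area = |Σ|/2 = 42.

42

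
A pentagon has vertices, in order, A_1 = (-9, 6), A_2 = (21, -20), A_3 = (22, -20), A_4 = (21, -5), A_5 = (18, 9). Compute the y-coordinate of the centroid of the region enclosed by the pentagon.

-595/284

Apply Gauss's area formula. First the cross-terms c_i = x_i·y_{i+1} − x_{i+1}·y_i:
  54, 20, 310, 279, 189  ⇒  2A = 852, A = 426.
Then Σ (y_i + y_{i+1})·c_i = -5355, so ȳ = -5355 / (6·426) = -595/284.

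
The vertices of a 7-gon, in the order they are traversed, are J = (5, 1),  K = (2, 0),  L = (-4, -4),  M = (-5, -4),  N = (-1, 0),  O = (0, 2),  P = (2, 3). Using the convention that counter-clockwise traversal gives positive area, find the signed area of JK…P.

Cross-terms: -2, -8, -4, -4, -2, -4, -13  ⇒  Σ = -37
Signed area = Σ/2 = -18.5 (negative ⇒ clockwise traversal).

-18.5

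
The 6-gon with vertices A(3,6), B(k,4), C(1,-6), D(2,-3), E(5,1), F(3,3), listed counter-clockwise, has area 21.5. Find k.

1

The doubled signed area Σ (x_i y_{i+1} − x_{i+1} y_i) is linear in k.
With k=0 it equals 55; the coefficient of k is -12 (from the two edges through B).
So -12·k + 55 = 2·21.5 = 43 ⇒ k = 1.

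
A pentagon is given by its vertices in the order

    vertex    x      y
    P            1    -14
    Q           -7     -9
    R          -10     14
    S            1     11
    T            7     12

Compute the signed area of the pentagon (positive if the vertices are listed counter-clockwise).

-297

Apply the shoelace (surveyor's) formula: 2A = Σ (x_i·y_{i+1} − x_{i+1}·y_i), indices taken mod 5.
Cross-terms: -107, -188, -124, -65, -110  ⇒  Σ = -594
Signed area = Σ/2 = -297 (negative ⇒ clockwise traversal).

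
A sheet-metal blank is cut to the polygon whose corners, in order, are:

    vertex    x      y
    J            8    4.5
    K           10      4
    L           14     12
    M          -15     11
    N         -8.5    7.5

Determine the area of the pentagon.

133.875

Σ = (-13) + (64) + (334) + (-19) + (-98.25) = 267.75
Area = |Σ|/2 = 133.875.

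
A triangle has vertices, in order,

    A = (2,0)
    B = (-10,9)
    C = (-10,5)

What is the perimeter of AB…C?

32

|AB| = √((-12)² + (9)²) = √225 = 15
|BC| = √((0)² + (-4)²) = √16 = 4
|CA| = √((12)² + (-5)²) = √169 = 13
Perimeter = 15 + 4 + 13 = 32.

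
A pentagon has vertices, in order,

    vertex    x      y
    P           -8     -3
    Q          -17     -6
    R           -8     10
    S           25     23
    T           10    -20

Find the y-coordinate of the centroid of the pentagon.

Apply Gauss's area formula. First the cross-terms c_i = x_i·y_{i+1} − x_{i+1}·y_i:
  -3, -218, -434, -730, -190  ⇒  2A = -1575, A = -787.5.
Then Σ (y_i + y_{i+1})·c_i = -12987, so ȳ = -12987 / (6·(-787.5)) = 481/175.

481/175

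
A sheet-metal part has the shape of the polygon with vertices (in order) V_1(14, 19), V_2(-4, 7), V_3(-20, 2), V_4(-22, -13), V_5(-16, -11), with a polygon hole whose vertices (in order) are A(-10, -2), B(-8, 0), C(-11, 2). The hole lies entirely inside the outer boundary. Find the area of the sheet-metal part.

242

Outer boundary:
Apply the shoelace (surveyor's) formula: 2A = Σ (x_i·y_{i+1} − x_{i+1}·y_i), indices taken mod 5.
V_1→V_2: (14)(7) − (-4)(19) = 174
V_2→V_3: (-4)(2) − (-20)(7) = 132
V_3→V_4: (-20)(-13) − (-22)(2) = 304
V_4→V_5: (-22)(-11) − (-16)(-13) = 34
V_5→V_1: (-16)(19) − (14)(-11) = -150
Σ = 494
Area = |Σ|/2 = 247.
Hole:
Apply the shoelace formula: 2A = Σ (x_i·y_{i+1} − x_{i+1}·y_i), indices taken mod 3.
Σ = (-16) + (-16) + (42) = 10
Area = |Σ|/2 = 5.
Net area = 247 − 5 = 242.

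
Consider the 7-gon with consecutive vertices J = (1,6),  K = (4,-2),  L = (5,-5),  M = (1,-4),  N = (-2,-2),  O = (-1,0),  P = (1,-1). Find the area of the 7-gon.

27.5

Apply the shoelace formula: 2A = Σ (x_i·y_{i+1} − x_{i+1}·y_i), indices taken mod 7.
Cross-terms: -26, -10, -15, -10, -2, 1, 7  ⇒  Σ = -55
Area = |Σ|/2 = 27.5.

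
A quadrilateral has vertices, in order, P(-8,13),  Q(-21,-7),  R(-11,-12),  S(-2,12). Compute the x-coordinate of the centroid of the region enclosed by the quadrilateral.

-727/66

Apply the surveyor's formula. First the cross-terms c_i = x_i·y_{i+1} − x_{i+1}·y_i:
  329, 175, -156, 70  ⇒  2A = 418, A = 209.
Then Σ (x_i + x_{i+1})·c_i = -13813, so x̄ = -13813 / (6·209) = -727/66.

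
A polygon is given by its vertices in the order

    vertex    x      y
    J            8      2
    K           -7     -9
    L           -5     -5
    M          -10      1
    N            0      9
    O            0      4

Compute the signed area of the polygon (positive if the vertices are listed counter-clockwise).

-122.5

Apply the surveyor's formula: 2A = Σ (x_i·y_{i+1} − x_{i+1}·y_i), indices taken mod 6.
Σ = (-58) + (-10) + (-55) + (-90) + (0) + (-32) = -245
Signed area = Σ/2 = -122.5 (negative ⇒ clockwise traversal).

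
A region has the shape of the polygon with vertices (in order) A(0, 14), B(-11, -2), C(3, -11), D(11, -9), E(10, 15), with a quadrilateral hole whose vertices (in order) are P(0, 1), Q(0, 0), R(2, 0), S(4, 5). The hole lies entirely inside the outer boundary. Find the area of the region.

378

Outer boundary:
Apply the shoelace formula: 2A = Σ (x_i·y_{i+1} − x_{i+1}·y_i), indices taken mod 5.
Cross-terms: 154, 127, 94, 255, 140  ⇒  Σ = 770
Area = |Σ|/2 = 385.
Hole:
P→Q: (0)(0) − (0)(1) = 0
Q→R: (0)(0) − (2)(0) = 0
R→S: (2)(5) − (4)(0) = 10
S→P: (4)(1) − (0)(5) = 4
Σ = 14
Area = |Σ|/2 = 7.
Net area = 385 − 7 = 378.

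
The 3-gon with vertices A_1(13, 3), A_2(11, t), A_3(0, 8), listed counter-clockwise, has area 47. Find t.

11

The doubled signed area Σ (x_i y_{i+1} − x_{i+1} y_i) is linear in t.
With t=0 it equals -49; the coefficient of t is 13 (from the two edges through A_2).
So 13·t + -49 = 2·47 = 94 ⇒ t = 11.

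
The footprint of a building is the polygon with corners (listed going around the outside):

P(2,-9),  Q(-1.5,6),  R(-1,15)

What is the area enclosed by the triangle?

P→Q: (2)(6) − (-1.5)(-9) = -1.5
Q→R: (-1.5)(15) − (-1)(6) = -16.5
R→P: (-1)(-9) − (2)(15) = -21
Σ = -39
Area = |Σ|/2 = 19.5.

19.5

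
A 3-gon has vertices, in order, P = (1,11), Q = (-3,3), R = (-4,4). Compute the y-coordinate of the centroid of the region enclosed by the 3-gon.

Apply the surveyor's formula. First the cross-terms c_i = x_i·y_{i+1} − x_{i+1}·y_i:
  36, 0, -48  ⇒  2A = -12, A = -6.
Then Σ (y_i + y_{i+1})·c_i = -216, so ȳ = -216 / (6·(-6)) = 6.

6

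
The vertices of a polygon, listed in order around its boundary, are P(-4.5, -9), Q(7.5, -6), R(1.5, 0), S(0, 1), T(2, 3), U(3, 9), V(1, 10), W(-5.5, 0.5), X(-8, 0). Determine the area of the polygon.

Apply the shoelace (surveyor's) formula: 2A = Σ (x_i·y_{i+1} − x_{i+1}·y_i), indices taken mod 9.
Cross-terms: 94.5, 9, 1.5, -2, 9, 21, 55.5, 4, 72  ⇒  Σ = 264.5
Area = |Σ|/2 = 132.25.

132.25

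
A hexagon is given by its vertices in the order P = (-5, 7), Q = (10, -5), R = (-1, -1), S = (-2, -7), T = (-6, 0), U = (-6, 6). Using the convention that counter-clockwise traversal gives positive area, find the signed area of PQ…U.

Apply the shoelace formula: 2A = Σ (x_i·y_{i+1} − x_{i+1}·y_i), indices taken mod 6.
Cross-terms: -45, -15, 5, -42, -36, -12  ⇒  Σ = -145
Signed area = Σ/2 = -72.5 (negative ⇒ clockwise traversal).

-72.5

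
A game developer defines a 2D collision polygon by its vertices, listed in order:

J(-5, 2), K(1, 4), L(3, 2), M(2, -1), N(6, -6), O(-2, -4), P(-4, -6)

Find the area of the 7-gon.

Apply the surveyor's formula: 2A = Σ (x_i·y_{i+1} − x_{i+1}·y_i), indices taken mod 7.
Cross-terms: -22, -10, -7, -6, -36, -4, -38  ⇒  Σ = -123
Area = |Σ|/2 = 61.5.

61.5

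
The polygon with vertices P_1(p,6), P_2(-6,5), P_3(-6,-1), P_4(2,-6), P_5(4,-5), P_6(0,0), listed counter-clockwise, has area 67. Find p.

2

The doubled signed area Σ (x_i y_{i+1} − x_{i+1} y_i) is linear in p.
With p=0 it equals 124; the coefficient of p is 5 (from the two edges through P_1).
So 5·p + 124 = 2·67 = 134 ⇒ p = 2.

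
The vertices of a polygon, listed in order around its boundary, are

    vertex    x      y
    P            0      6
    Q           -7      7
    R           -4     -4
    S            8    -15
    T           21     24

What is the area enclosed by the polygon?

Apply the shoelace formula: 2A = Σ (x_i·y_{i+1} − x_{i+1}·y_i), indices taken mod 5.
Σ = (42) + (56) + (92) + (507) + (126) = 823
Area = |Σ|/2 = 411.5.

411.5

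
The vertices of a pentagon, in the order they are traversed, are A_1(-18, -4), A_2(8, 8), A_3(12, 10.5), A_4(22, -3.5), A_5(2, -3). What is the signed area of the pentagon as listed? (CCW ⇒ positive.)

Apply the surveyor's formula: 2A = Σ (x_i·y_{i+1} − x_{i+1}·y_i), indices taken mod 5.
Σ = (-112) + (-12) + (-273) + (-59) + (-62) = -518
Signed area = Σ/2 = -259 (negative ⇒ clockwise traversal).

-259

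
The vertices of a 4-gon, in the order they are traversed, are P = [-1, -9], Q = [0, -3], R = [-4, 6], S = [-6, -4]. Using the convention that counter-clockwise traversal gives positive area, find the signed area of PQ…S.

P→Q: (-1)(-3) − (0)(-9) = 3
Q→R: (0)(6) − (-4)(-3) = -12
R→S: (-4)(-4) − (-6)(6) = 52
S→P: (-6)(-9) − (-1)(-4) = 50
Σ = 93
Signed area = Σ/2 = 46.5 (positive ⇒ counter-clockwise traversal).

46.5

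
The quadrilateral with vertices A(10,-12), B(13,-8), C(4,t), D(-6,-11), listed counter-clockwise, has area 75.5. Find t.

-5

Write out the shoelace sum; only the two edges meeting at C involve t:
2·Area = [(13·t − 4·(-8)) + (4·(-11) − (-6)·t)] + 258
       = 19·t + 246 = 151
⇒ t = -5.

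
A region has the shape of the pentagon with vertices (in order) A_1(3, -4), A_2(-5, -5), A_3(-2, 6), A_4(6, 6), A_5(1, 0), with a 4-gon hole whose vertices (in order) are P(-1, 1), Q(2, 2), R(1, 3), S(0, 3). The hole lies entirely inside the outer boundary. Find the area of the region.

Outer boundary:
Apply the shoelace (surveyor's) formula: 2A = Σ (x_i·y_{i+1} − x_{i+1}·y_i), indices taken mod 5.
A_1→A_2: (3)(-5) − (-5)(-4) = -35
A_2→A_3: (-5)(6) − (-2)(-5) = -40
A_3→A_4: (-2)(6) − (6)(6) = -48
A_4→A_5: (6)(0) − (1)(6) = -6
A_5→A_1: (1)(-4) − (3)(0) = -4
Σ = -133
Area = |Σ|/2 = 66.5.
Hole:
Apply the shoelace (surveyor's) formula: 2A = Σ (x_i·y_{i+1} − x_{i+1}·y_i), indices taken mod 4.
Σ = (-4) + (4) + (3) + (3) = 6
Area = |Σ|/2 = 3.
Net area = 66.5 − 3 = 63.5.

63.5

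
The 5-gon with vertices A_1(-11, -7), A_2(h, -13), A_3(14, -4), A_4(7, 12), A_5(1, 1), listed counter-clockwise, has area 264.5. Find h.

The doubled signed area Σ (x_i y_{i+1} − x_{i+1} y_i) is linear in h.
With h=0 it equals 520; the coefficient of h is 3 (from the two edges through A_2).
So 3·h + 520 = 2·264.5 = 529 ⇒ h = 3.

3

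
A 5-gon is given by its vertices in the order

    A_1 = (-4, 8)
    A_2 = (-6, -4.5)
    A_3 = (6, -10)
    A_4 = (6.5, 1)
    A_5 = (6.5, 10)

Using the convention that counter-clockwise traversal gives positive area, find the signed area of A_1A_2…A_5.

187.25

Apply the shoelace formula: 2A = Σ (x_i·y_{i+1} − x_{i+1}·y_i), indices taken mod 5.
Σ = (66) + (87) + (71) + (58.5) + (92) = 374.5
Signed area = Σ/2 = 187.25 (positive ⇒ counter-clockwise traversal).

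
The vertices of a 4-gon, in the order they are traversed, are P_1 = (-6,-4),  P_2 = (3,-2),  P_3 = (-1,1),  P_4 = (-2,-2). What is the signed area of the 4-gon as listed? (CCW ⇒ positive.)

Apply the surveyor's formula: 2A = Σ (x_i·y_{i+1} − x_{i+1}·y_i), indices taken mod 4.
Cross-terms: 24, 1, 4, -4  ⇒  Σ = 25
Signed area = Σ/2 = 12.5 (positive ⇒ counter-clockwise traversal).

12.5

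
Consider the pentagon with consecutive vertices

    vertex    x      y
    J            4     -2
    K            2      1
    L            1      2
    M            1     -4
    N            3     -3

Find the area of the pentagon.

J→K: (4)(1) − (2)(-2) = 8
K→L: (2)(2) − (1)(1) = 3
L→M: (1)(-4) − (1)(2) = -6
M→N: (1)(-3) − (3)(-4) = 9
N→J: (3)(-2) − (4)(-3) = 6
Σ = 20
Area = |Σ|/2 = 10.

10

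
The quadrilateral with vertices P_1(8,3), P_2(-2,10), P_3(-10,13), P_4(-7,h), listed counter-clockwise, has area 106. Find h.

Write out the shoelace sum; only the two edges meeting at P_4 involve h:
2·Area = [((-10)·h − (-7)·13) + ((-7)·3 − 8·h)] + 160
       = -18·h + 230 = 212
⇒ h = 1.

1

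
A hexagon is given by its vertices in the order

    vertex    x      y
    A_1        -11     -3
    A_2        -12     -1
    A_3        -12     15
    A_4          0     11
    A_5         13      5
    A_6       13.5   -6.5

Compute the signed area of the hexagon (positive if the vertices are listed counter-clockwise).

-378

Apply the shoelace (surveyor's) formula: 2A = Σ (x_i·y_{i+1} − x_{i+1}·y_i), indices taken mod 6.
Σ = (-25) + (-192) + (-132) + (-143) + (-152) + (-112) = -756
Signed area = Σ/2 = -378 (negative ⇒ clockwise traversal).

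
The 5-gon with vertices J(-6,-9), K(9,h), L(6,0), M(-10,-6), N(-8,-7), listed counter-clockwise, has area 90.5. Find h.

The doubled signed area Σ (x_i y_{i+1} − x_{i+1} y_i) is linear in h.
With h=0 it equals 97; the coefficient of h is -12 (from the two edges through K).
So -12·h + 97 = 2·90.5 = 181 ⇒ h = -7.

-7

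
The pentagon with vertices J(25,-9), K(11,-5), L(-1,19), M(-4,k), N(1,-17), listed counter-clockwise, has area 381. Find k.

The doubled signed area Σ (x_i y_{i+1} − x_{i+1} y_i) is linear in k.
With k=0 it equals 738; the coefficient of k is -2 (from the two edges through M).
So -2·k + 738 = 2·381 = 762 ⇒ k = -12.

-12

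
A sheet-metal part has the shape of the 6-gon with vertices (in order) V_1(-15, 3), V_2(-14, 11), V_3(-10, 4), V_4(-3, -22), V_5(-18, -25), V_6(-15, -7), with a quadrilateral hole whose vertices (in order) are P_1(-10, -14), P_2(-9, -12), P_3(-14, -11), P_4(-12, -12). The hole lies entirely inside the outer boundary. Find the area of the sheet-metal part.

Outer boundary:
Apply the shoelace formula: 2A = Σ (x_i·y_{i+1} − x_{i+1}·y_i), indices taken mod 6.
Σ = (-123) + (54) + (232) + (-321) + (-249) + (-150) = -557
Area = |Σ|/2 = 278.5.
Hole:
Apply Gauss's area formula: 2A = Σ (x_i·y_{i+1} − x_{i+1}·y_i), indices taken mod 4.
P_1→P_2: (-10)(-12) − (-9)(-14) = -6
P_2→P_3: (-9)(-11) − (-14)(-12) = -69
P_3→P_4: (-14)(-12) − (-12)(-11) = 36
P_4→P_1: (-12)(-14) − (-10)(-12) = 48
Σ = 9
Area = |Σ|/2 = 4.5.
Net area = 278.5 − 4.5 = 274.

274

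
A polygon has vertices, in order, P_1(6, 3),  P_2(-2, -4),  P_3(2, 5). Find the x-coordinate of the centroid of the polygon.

Apply the surveyor's formula. First the cross-terms c_i = x_i·y_{i+1} − x_{i+1}·y_i:
  -18, -2, -24  ⇒  2A = -44, A = -22.
Then Σ (x_i + x_{i+1})·c_i = -264, so x̄ = -264 / (6·(-22)) = 2.

2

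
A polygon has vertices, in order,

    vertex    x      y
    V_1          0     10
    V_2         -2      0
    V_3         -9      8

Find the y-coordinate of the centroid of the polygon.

6

Apply the shoelace formula. First the cross-terms c_i = x_i·y_{i+1} − x_{i+1}·y_i:
  20, -16, -90  ⇒  2A = -86, A = -43.
Then Σ (y_i + y_{i+1})·c_i = -1548, so ȳ = -1548 / (6·(-43)) = 6.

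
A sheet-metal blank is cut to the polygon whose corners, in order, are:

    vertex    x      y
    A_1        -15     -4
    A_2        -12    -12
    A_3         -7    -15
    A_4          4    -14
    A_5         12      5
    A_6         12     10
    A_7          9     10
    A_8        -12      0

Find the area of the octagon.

A_1→A_2: (-15)(-12) − (-12)(-4) = 132
A_2→A_3: (-12)(-15) − (-7)(-12) = 96
A_3→A_4: (-7)(-14) − (4)(-15) = 158
A_4→A_5: (4)(5) − (12)(-14) = 188
A_5→A_6: (12)(10) − (12)(5) = 60
A_6→A_7: (12)(10) − (9)(10) = 30
A_7→A_8: (9)(0) − (-12)(10) = 120
A_8→A_1: (-12)(-4) − (-15)(0) = 48
Σ = 832
Area = |Σ|/2 = 416.

416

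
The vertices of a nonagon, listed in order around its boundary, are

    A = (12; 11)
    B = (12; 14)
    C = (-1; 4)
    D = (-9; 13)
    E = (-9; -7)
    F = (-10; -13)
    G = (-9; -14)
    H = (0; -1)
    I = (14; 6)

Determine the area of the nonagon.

238

Apply the shoelace formula: 2A = Σ (x_i·y_{i+1} − x_{i+1}·y_i), indices taken mod 9.
Σ = (36) + (62) + (23) + (180) + (47) + (23) + (9) + (14) + (82) = 476
Area = |Σ|/2 = 238.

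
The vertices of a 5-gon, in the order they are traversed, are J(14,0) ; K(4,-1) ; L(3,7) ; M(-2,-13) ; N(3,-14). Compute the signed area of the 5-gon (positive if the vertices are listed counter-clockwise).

Apply the shoelace formula: 2A = Σ (x_i·y_{i+1} − x_{i+1}·y_i), indices taken mod 5.
Cross-terms: -14, 31, -25, 67, 196  ⇒  Σ = 255
Signed area = Σ/2 = 127.5 (positive ⇒ counter-clockwise traversal).

127.5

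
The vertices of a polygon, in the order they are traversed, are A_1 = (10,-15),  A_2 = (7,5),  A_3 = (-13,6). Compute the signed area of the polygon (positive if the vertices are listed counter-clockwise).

Apply the surveyor's formula: 2A = Σ (x_i·y_{i+1} − x_{i+1}·y_i), indices taken mod 3.
Cross-terms: 155, 107, 135  ⇒  Σ = 397
Signed area = Σ/2 = 198.5 (positive ⇒ counter-clockwise traversal).

198.5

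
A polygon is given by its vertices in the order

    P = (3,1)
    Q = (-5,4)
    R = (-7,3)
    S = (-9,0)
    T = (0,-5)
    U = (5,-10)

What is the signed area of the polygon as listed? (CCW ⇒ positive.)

Apply the shoelace (surveyor's) formula: 2A = Σ (x_i·y_{i+1} − x_{i+1}·y_i), indices taken mod 6.
Σ = (17) + (13) + (27) + (45) + (25) + (35) = 162
Signed area = Σ/2 = 81 (positive ⇒ counter-clockwise traversal).

81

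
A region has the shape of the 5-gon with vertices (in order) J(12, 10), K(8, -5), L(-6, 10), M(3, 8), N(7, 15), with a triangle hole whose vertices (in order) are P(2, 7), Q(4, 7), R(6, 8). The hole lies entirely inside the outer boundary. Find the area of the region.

Outer boundary:
Apply Gauss's area formula: 2A = Σ (x_i·y_{i+1} − x_{i+1}·y_i), indices taken mod 5.
Σ = (-140) + (50) + (-78) + (-11) + (-110) = -289
Area = |Σ|/2 = 144.5.
Hole:
Cross-terms: -14, -10, 26  ⇒  Σ = 2
Area = |Σ|/2 = 1.
Net area = 144.5 − 1 = 143.5.

143.5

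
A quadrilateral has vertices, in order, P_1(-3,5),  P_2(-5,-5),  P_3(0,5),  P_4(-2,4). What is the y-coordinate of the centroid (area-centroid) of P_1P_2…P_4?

4/3

Apply the surveyor's formula. First the cross-terms c_i = x_i·y_{i+1} − x_{i+1}·y_i:
  40, -25, 10, 2  ⇒  2A = 27, A = 13.5.
Then Σ (y_i + y_{i+1})·c_i = 108, so ȳ = 108 / (6·13.5) = 4/3.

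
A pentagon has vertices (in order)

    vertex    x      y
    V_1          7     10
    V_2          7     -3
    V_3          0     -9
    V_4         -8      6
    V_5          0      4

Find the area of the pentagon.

143

Apply Gauss's area formula: 2A = Σ (x_i·y_{i+1} − x_{i+1}·y_i), indices taken mod 5.
Σ = (-91) + (-63) + (-72) + (-32) + (-28) = -286
Area = |Σ|/2 = 143.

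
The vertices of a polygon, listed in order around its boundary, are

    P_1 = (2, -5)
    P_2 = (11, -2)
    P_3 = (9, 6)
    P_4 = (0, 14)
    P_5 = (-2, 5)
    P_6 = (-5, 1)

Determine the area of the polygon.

Cross-terms: 51, 84, 126, 28, 23, 23  ⇒  Σ = 335
Area = |Σ|/2 = 167.5.

167.5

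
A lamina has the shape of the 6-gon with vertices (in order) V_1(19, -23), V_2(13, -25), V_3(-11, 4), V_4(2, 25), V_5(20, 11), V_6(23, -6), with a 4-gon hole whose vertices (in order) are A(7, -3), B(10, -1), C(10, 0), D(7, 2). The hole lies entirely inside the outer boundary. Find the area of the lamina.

965

Outer boundary:
Apply Gauss's area formula: 2A = Σ (x_i·y_{i+1} − x_{i+1}·y_i), indices taken mod 6.
Σ = (-176) + (-223) + (-283) + (-478) + (-373) + (-415) = -1948
Area = |Σ|/2 = 974.
Hole:
Apply Gauss's area formula: 2A = Σ (x_i·y_{i+1} − x_{i+1}·y_i), indices taken mod 4.
A→B: (7)(-1) − (10)(-3) = 23
B→C: (10)(0) − (10)(-1) = 10
C→D: (10)(2) − (7)(0) = 20
D→A: (7)(-3) − (7)(2) = -35
Σ = 18
Area = |Σ|/2 = 9.
Net area = 974 − 9 = 965.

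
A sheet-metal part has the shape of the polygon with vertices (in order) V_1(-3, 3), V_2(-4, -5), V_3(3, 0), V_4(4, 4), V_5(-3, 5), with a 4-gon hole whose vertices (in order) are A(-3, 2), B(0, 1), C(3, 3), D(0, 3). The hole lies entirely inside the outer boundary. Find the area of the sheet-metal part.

40

Outer boundary:
Apply the shoelace (surveyor's) formula: 2A = Σ (x_i·y_{i+1} − x_{i+1}·y_i), indices taken mod 5.
V_1→V_2: (-3)(-5) − (-4)(3) = 27
V_2→V_3: (-4)(0) − (3)(-5) = 15
V_3→V_4: (3)(4) − (4)(0) = 12
V_4→V_5: (4)(5) − (-3)(4) = 32
V_5→V_1: (-3)(3) − (-3)(5) = 6
Σ = 92
Area = |Σ|/2 = 46.
Hole:
Σ = (-3) + (-3) + (9) + (9) = 12
Area = |Σ|/2 = 6.
Net area = 46 − 6 = 40.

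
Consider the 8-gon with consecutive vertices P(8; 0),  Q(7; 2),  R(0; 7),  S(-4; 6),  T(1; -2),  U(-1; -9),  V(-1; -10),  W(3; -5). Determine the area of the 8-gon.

80

Apply Gauss's area formula: 2A = Σ (x_i·y_{i+1} − x_{i+1}·y_i), indices taken mod 8.
P→Q: (8)(2) − (7)(0) = 16
Q→R: (7)(7) − (0)(2) = 49
R→S: (0)(6) − (-4)(7) = 28
S→T: (-4)(-2) − (1)(6) = 2
T→U: (1)(-9) − (-1)(-2) = -11
U→V: (-1)(-10) − (-1)(-9) = 1
V→W: (-1)(-5) − (3)(-10) = 35
W→P: (3)(0) − (8)(-5) = 40
Σ = 160
Area = |Σ|/2 = 80.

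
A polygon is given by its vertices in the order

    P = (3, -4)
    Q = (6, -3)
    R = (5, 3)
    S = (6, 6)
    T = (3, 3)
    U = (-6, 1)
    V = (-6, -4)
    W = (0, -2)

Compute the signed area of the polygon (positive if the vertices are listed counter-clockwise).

P→Q: (3)(-3) − (6)(-4) = 15
Q→R: (6)(3) − (5)(-3) = 33
R→S: (5)(6) − (6)(3) = 12
S→T: (6)(3) − (3)(6) = 0
T→U: (3)(1) − (-6)(3) = 21
U→V: (-6)(-4) − (-6)(1) = 30
V→W: (-6)(-2) − (0)(-4) = 12
W→P: (0)(-4) − (3)(-2) = 6
Σ = 129
Signed area = Σ/2 = 64.5 (positive ⇒ counter-clockwise traversal).

64.5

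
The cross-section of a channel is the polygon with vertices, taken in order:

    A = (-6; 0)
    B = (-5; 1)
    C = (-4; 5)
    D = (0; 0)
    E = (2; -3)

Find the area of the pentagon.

22.5

Σ = (-6) + (-21) + (0) + (0) + (-18) = -45
Area = |Σ|/2 = 22.5.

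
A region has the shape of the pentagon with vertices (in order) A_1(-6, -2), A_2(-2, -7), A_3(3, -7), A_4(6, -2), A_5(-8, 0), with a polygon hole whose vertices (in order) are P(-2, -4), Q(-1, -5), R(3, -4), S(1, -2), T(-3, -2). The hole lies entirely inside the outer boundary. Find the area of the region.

Outer boundary:
Apply the surveyor's formula: 2A = Σ (x_i·y_{i+1} − x_{i+1}·y_i), indices taken mod 5.
A_1→A_2: (-6)(-7) − (-2)(-2) = 38
A_2→A_3: (-2)(-7) − (3)(-7) = 35
A_3→A_4: (3)(-2) − (6)(-7) = 36
A_4→A_5: (6)(0) − (-8)(-2) = -16
A_5→A_1: (-8)(-2) − (-6)(0) = 16
Σ = 109
Area = |Σ|/2 = 54.5.
Hole:
Σ = (6) + (19) + (-2) + (-8) + (8) = 23
Area = |Σ|/2 = 11.5.
Net area = 54.5 − 11.5 = 43.

43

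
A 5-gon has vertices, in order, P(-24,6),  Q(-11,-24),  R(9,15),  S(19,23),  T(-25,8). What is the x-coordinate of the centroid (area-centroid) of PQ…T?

-1299/173

Apply the surveyor's formula. First the cross-terms c_i = x_i·y_{i+1} − x_{i+1}·y_i:
  642, 51, -78, 727, 42  ⇒  2A = 1384, A = 692.
Then Σ (x_i + x_{i+1})·c_i = -31176, so x̄ = -31176 / (6·692) = -1299/173.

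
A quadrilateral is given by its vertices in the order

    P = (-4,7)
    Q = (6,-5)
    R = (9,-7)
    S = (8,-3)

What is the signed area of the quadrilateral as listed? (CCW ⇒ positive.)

27

Σ = (-22) + (3) + (29) + (44) = 54
Signed area = Σ/2 = 27 (positive ⇒ counter-clockwise traversal).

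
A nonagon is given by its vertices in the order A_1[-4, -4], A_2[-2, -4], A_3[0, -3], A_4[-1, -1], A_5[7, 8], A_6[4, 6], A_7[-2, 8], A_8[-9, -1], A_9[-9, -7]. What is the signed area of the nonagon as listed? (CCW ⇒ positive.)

100

Apply the shoelace (surveyor's) formula: 2A = Σ (x_i·y_{i+1} − x_{i+1}·y_i), indices taken mod 9.
Σ = (8) + (6) + (-3) + (-1) + (10) + (44) + (74) + (54) + (8) = 200
Signed area = Σ/2 = 100 (positive ⇒ counter-clockwise traversal).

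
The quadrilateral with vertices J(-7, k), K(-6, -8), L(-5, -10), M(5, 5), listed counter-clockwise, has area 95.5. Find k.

5

The doubled signed area Σ (x_i y_{i+1} − x_{i+1} y_i) is linear in k.
With k=0 it equals 136; the coefficient of k is 11 (from the two edges through J).
So 11·k + 136 = 2·95.5 = 191 ⇒ k = 5.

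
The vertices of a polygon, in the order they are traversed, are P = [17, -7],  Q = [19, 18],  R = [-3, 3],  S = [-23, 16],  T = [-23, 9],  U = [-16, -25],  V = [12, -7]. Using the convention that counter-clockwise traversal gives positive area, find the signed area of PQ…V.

949

Apply the surveyor's formula: 2A = Σ (x_i·y_{i+1} − x_{i+1}·y_i), indices taken mod 7.
Cross-terms: 439, 111, 21, 161, 719, 412, 35  ⇒  Σ = 1898
Signed area = Σ/2 = 949 (positive ⇒ counter-clockwise traversal).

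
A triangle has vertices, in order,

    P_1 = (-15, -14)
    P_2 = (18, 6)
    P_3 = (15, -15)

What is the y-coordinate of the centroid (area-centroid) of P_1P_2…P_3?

Apply the surveyor's formula. First the cross-terms c_i = x_i·y_{i+1} − x_{i+1}·y_i:
  162, -360, -435  ⇒  2A = -633, A = -316.5.
Then Σ (y_i + y_{i+1})·c_i = 14559, so ȳ = 14559 / (6·(-316.5)) = -23/3.

-23/3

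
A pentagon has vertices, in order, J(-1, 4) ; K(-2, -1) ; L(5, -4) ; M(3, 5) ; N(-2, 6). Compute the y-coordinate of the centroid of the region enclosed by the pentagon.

287/255

Apply Gauss's area formula. First the cross-terms c_i = x_i·y_{i+1} − x_{i+1}·y_i:
  9, 13, 37, 28, -2  ⇒  2A = 85, A = 42.5.
Then Σ (y_i + y_{i+1})·c_i = 287, so ȳ = 287 / (6·42.5) = 287/255.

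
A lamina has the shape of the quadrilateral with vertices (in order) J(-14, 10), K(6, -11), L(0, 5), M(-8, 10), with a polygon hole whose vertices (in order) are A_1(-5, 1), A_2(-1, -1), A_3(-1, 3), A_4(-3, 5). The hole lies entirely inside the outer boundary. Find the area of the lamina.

98

Outer boundary:
Cross-terms: 94, 30, 40, 60  ⇒  Σ = 224
Area = |Σ|/2 = 112.
Hole:
Apply the surveyor's formula: 2A = Σ (x_i·y_{i+1} − x_{i+1}·y_i), indices taken mod 4.
Σ = (6) + (-4) + (4) + (22) = 28
Area = |Σ|/2 = 14.
Net area = 112 − 14 = 98.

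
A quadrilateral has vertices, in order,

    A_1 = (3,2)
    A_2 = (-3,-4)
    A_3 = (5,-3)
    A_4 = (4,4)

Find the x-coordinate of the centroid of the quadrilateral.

106/51

Apply the shoelace (surveyor's) formula. First the cross-terms c_i = x_i·y_{i+1} − x_{i+1}·y_i:
  -6, 29, 32, -4  ⇒  2A = 51, A = 25.5.
Then Σ (x_i + x_{i+1})·c_i = 318, so x̄ = 318 / (6·25.5) = 106/51.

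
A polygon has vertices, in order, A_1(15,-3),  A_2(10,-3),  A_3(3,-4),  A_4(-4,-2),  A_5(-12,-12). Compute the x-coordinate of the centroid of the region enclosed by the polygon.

Apply the shoelace (surveyor's) formula. First the cross-terms c_i = x_i·y_{i+1} − x_{i+1}·y_i:
  -15, -31, -22, 24, 216  ⇒  2A = 172, A = 86.
Then Σ (x_i + x_{i+1})·c_i = -492, so x̄ = -492 / (6·86) = -41/43.

-41/43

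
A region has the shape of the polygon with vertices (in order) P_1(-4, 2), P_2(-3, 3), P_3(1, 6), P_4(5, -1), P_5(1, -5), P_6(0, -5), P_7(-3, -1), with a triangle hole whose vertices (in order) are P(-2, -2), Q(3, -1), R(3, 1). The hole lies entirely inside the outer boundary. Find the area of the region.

Outer boundary:
Σ = (-6) + (-21) + (-31) + (-24) + (-5) + (-15) + (-10) = -112
Area = |Σ|/2 = 56.
Hole:
Apply the shoelace (surveyor's) formula: 2A = Σ (x_i·y_{i+1} − x_{i+1}·y_i), indices taken mod 3.
Σ = (8) + (6) + (-4) = 10
Area = |Σ|/2 = 5.
Net area = 56 − 5 = 51.

51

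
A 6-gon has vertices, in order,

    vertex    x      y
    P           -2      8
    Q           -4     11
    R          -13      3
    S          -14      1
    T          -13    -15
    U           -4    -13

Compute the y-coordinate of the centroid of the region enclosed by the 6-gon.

-104/37

Apply the shoelace formula. First the cross-terms c_i = x_i·y_{i+1} − x_{i+1}·y_i:
  10, 131, 29, 223, 109, -58  ⇒  2A = 444, A = 222.
Then Σ (y_i + y_{i+1})·c_i = -3744, so ȳ = -3744 / (6·222) = -104/37.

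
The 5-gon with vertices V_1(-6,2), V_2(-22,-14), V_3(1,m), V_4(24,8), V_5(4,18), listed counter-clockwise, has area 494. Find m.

Write out the shoelace sum; only the two edges meeting at V_3 involve m:
2·Area = [((-22)·m − 1·(-14)) + (1·8 − 24·m)] + 644
       = -46·m + 666 = 988
⇒ m = -7.

-7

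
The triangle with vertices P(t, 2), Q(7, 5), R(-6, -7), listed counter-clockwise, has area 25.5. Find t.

8

The doubled signed area Σ (x_i y_{i+1} − x_{i+1} y_i) is linear in t.
With t=0 it equals -45; the coefficient of t is 12 (from the two edges through P).
So 12·t + -45 = 2·25.5 = 51 ⇒ t = 8.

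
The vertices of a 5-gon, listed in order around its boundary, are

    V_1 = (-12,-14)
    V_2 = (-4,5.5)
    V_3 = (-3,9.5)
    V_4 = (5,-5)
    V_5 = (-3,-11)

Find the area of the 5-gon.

168

Cross-terms: -122, -21.5, -32.5, -70, -90  ⇒  Σ = -336
Area = |Σ|/2 = 168.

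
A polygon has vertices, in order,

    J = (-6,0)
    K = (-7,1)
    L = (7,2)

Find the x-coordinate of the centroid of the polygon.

Apply the shoelace (surveyor's) formula. First the cross-terms c_i = x_i·y_{i+1} − x_{i+1}·y_i:
  -6, -21, 12  ⇒  2A = -15, A = -7.5.
Then Σ (x_i + x_{i+1})·c_i = 90, so x̄ = 90 / (6·(-7.5)) = -2.

-2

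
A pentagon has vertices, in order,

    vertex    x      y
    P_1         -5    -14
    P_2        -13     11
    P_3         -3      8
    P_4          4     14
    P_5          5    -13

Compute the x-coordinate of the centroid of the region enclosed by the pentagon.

Apply Gauss's area formula. First the cross-terms c_i = x_i·y_{i+1} − x_{i+1}·y_i:
  -237, -71, -74, -122, -135  ⇒  2A = -639, A = -319.5.
Then Σ (x_i + x_{i+1})·c_i = 4230, so x̄ = 4230 / (6·(-319.5)) = -470/213.

-470/213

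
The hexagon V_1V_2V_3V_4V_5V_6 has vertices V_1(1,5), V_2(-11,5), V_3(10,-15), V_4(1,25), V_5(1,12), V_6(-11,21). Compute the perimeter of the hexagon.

130

|V_1V_2| = √((-12)² + (0)²) = √144 = 12
|V_2V_3| = √((21)² + (-20)²) = √841 = 29
|V_3V_4| = √((-9)² + (40)²) = √1681 = 41
|V_4V_5| = √((0)² + (-13)²) = √169 = 13
|V_5V_6| = √((-12)² + (9)²) = √225 = 15
|V_6V_1| = √((12)² + (-16)²) = √400 = 20
Perimeter = 12 + 29 + 41 + 13 + 15 + 20 = 130.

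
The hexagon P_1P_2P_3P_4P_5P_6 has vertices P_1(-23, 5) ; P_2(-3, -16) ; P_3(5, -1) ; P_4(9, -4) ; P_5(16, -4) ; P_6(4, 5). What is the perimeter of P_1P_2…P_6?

|P_1P_2| = √((20)² + (-21)²) = √841 = 29
|P_2P_3| = √((8)² + (15)²) = √289 = 17
|P_3P_4| = √((4)² + (-3)²) = √25 = 5
|P_4P_5| = √((7)² + (0)²) = √49 = 7
|P_5P_6| = √((-12)² + (9)²) = √225 = 15
|P_6P_1| = √((-27)² + (0)²) = √729 = 27
Perimeter = 29 + 17 + 5 + 7 + 15 + 27 = 100.

100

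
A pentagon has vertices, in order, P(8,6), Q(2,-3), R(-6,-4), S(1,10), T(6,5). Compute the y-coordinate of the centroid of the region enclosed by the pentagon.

377/177

Apply the shoelace formula. First the cross-terms c_i = x_i·y_{i+1} − x_{i+1}·y_i:
  -36, -26, -56, -55, -4  ⇒  2A = -177, A = -88.5.
Then Σ (y_i + y_{i+1})·c_i = -1131, so ȳ = -1131 / (6·(-88.5)) = 377/177.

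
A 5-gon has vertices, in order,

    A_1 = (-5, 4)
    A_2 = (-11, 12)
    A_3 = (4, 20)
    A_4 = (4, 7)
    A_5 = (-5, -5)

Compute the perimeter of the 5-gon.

64

|A_1A_2| = √((-6)² + (8)²) = √100 = 10
|A_2A_3| = √((15)² + (8)²) = √289 = 17
|A_3A_4| = √((0)² + (-13)²) = √169 = 13
|A_4A_5| = √((-9)² + (-12)²) = √225 = 15
|A_5A_1| = √((0)² + (9)²) = √81 = 9
Perimeter = 10 + 17 + 13 + 15 + 9 = 64.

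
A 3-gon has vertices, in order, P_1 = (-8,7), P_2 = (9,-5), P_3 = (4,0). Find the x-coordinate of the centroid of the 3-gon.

5/3

Apply the surveyor's formula. First the cross-terms c_i = x_i·y_{i+1} − x_{i+1}·y_i:
  -23, 20, 28  ⇒  2A = 25, A = 12.5.
Then Σ (x_i + x_{i+1})·c_i = 125, so x̄ = 125 / (6·12.5) = 5/3.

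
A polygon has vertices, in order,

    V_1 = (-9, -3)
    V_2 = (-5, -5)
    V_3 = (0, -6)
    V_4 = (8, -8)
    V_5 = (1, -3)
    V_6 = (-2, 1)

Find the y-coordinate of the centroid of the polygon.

Apply the shoelace formula. First the cross-terms c_i = x_i·y_{i+1} − x_{i+1}·y_i:
  30, 30, 48, -16, -5, 15  ⇒  2A = 102, A = 51.
Then Σ (y_i + y_{i+1})·c_i = -1086, so ȳ = -1086 / (6·51) = -181/51.

-181/51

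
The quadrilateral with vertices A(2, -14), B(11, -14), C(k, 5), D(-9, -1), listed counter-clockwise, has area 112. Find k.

Write out the shoelace sum; only the two edges meeting at C involve k:
2·Area = [(11·5 − k·(-14)) + (k·(-1) − (-9)·5)] + 254
       = 13·k + 354 = 224
⇒ k = -10.

-10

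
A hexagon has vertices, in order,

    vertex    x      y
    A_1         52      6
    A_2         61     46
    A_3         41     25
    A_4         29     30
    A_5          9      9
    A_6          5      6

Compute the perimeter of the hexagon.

164

|A_1A_2| = √((9)² + (40)²) = √1681 = 41
|A_2A_3| = √((-20)² + (-21)²) = √841 = 29
|A_3A_4| = √((-12)² + (5)²) = √169 = 13
|A_4A_5| = √((-20)² + (-21)²) = √841 = 29
|A_5A_6| = √((-4)² + (-3)²) = √25 = 5
|A_6A_1| = √((47)² + (0)²) = √2209 = 47
Perimeter = 41 + 29 + 13 + 29 + 5 + 47 = 164.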